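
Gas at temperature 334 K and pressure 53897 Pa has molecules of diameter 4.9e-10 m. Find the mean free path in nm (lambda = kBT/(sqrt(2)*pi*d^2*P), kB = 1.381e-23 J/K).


Mean free path: lambda = kB*T / (sqrt(2) * pi * d^2 * P)
lambda = 1.381e-23 * 334 / (sqrt(2) * pi * (4.9e-10)^2 * 53897)
lambda = 8.02266e-08 m
lambda = 80.23 nm

80.23


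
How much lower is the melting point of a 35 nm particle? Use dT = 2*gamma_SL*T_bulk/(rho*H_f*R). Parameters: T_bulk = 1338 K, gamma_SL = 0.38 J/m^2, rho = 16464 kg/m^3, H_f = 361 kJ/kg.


Radius R = 35/2 = 17.5 nm = 1.75e-08 m
Convert H_f = 361 kJ/kg = 361000 J/kg
dT = 2 * gamma_SL * T_bulk / (rho * H_f * R)
dT = 2 * 0.38 * 1338 / (16464 * 361000 * 1.75e-08)
dT = 9.8 K

9.8


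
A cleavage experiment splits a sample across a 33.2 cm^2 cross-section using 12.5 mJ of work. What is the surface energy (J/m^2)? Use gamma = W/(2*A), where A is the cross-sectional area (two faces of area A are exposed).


Convert: A = 33.2 cm^2 = 0.00332 m^2, W = 12.5 mJ = 0.0125 J
Cleaving exposes two faces of area A, so total new surface = 2*A and gamma = W / (2*A)
gamma = 0.0125 / (2 * 0.00332)
gamma = 1.883 J/m^2

1.883


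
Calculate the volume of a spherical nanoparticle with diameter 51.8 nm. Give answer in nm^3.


Radius r = 51.8/2 = 25.9 nm
Volume V = (4/3) * pi * r^3
V = (4/3) * pi * (25.9)^3
V = 72775.95 nm^3

72775.95


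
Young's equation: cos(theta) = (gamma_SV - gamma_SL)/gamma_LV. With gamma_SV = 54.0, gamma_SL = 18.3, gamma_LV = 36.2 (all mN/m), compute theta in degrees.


cos(theta) = (gamma_SV - gamma_SL) / gamma_LV
cos(theta) = (54.0 - 18.3) / 36.2
cos(theta) = 0.986188
theta = arccos(0.986188) = 9.53 degrees

9.53


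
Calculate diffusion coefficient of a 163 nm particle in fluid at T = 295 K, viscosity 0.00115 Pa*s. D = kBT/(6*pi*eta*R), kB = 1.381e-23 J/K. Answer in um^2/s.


Radius R = 163/2 = 81.5 nm = 8.15e-08 m
D = kB*T / (6*pi*eta*R)
D = 1.381e-23 * 295 / (6 * pi * 0.00115 * 8.15e-08)
D = 2.306e-12 m^2/s = 2.306 um^2/s

2.306


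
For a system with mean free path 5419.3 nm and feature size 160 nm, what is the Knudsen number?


Knudsen number Kn = lambda / L
Kn = 5419.3 / 160
Kn = 33.8706

33.8706


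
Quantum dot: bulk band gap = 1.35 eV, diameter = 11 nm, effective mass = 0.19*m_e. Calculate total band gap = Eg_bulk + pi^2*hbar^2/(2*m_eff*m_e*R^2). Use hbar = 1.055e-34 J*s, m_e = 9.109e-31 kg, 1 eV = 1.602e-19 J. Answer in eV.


Radius R = 11/2 nm = 5.5e-09 m
Confinement energy dE = pi^2 * hbar^2 / (2 * m_eff * m_e * R^2)
dE = pi^2 * (1.055e-34)^2 / (2 * 0.19 * 9.109e-31 * (5.5e-09)^2) J, divided by 1.602e-19 J/eV
dE = 0.0655 eV
Total band gap = E_g(bulk) + dE = 1.35 + 0.0655 = 1.4155 eV

1.4155


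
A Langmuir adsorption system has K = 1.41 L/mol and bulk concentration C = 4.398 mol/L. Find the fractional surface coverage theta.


Langmuir isotherm: theta = K*C / (1 + K*C)
K*C = 1.41 * 4.398 = 6.20118
theta = 6.20118 / (1 + 6.20118) = 6.20118 / 7.20118
theta = 0.8611

0.8611


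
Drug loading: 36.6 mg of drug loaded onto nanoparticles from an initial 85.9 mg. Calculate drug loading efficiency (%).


Drug loading efficiency = (drug loaded / drug initial) * 100
DLE = 36.6 / 85.9 * 100
DLE = 0.4261 * 100
DLE = 42.61%

42.61


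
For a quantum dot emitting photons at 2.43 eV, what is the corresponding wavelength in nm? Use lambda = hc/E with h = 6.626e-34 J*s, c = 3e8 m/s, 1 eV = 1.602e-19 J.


Convert energy: E = 2.43 eV = 2.43 * 1.602e-19 = 3.89286e-19 J
lambda = h*c / E = 6.626e-34 * 3e8 / 3.89286e-19
lambda = 5.10627e-07 m = 510.6 nm

510.6


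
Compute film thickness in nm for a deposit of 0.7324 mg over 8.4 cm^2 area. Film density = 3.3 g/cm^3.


Convert: m = 0.7324 mg = 7.3240e-07 kg, A = 8.4 cm^2 = 8.4000e-04 m^2, rho = 3.3 g/cm^3 = 3300 kg/m^3
t = m / (A * rho)
t = 7.3240e-07 / (8.4000e-04 * 3300)
t = 2.6421e-07 m = 264.2 nm

264.2


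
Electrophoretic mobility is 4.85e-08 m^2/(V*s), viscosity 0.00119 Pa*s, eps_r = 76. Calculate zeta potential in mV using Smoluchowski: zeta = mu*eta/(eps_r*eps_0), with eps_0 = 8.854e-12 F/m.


Smoluchowski equation: zeta = mu * eta / (eps_r * eps_0)
zeta = 4.85e-08 * 0.00119 / (76 * 8.854e-12)
zeta = 0.08577 V = 85.77 mV

85.77


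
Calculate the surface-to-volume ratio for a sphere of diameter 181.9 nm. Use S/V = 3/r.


Radius r = 181.9/2 = 90.95 nm
S/V = 3 / r = 3 / 90.95
S/V = 0.033 nm^-1

0.033


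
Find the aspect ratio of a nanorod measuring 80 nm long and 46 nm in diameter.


Aspect ratio AR = length / diameter
AR = 80 / 46
AR = 1.74

1.74


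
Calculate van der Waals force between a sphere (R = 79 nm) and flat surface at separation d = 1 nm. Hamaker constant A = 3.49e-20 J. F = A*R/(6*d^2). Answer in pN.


Convert to SI: R = 79 nm = 7.9e-08 m, d = 1 nm = 1e-09 m
F = A * R / (6 * d^2)
F = 3.49e-20 * 7.9e-08 / (6 * (1e-09)^2)
F = 4.59517e-10 N = 459.517 pN

459.517


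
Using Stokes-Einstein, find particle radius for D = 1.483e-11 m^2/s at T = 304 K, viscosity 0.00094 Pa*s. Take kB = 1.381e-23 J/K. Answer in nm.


Stokes-Einstein: R = kB*T / (6*pi*eta*D)
R = 1.381e-23 * 304 / (6 * pi * 0.00094 * 1.483e-11)
R = 1.59771e-08 m = 15.98 nm

15.98


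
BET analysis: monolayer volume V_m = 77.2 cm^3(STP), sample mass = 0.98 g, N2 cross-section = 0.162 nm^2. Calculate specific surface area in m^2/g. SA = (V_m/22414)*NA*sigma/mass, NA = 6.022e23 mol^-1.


Number of moles in monolayer = V_m / 22414 = 77.2 / 22414 = 0.00344428
Number of molecules = moles * NA = 0.00344428 * 6.022e23
SA = molecules * sigma / mass
SA = (77.2 / 22414) * 6.022e23 * 0.162e-18 / 0.98
SA = 342.9 m^2/g

342.9


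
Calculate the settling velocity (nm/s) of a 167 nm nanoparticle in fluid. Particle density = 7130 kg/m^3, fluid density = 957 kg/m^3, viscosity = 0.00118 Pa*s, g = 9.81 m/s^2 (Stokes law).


Radius R = 167/2 nm = 8.35e-08 m
Density difference = 7130 - 957 = 6173 kg/m^3
v = 2 * R^2 * (rho_p - rho_f) * g / (9 * eta)
v = 2 * (8.35e-08)^2 * 6173 * 9.81 / (9 * 0.00118)
v = 7.9514e-08 m/s = 79.514 nm/s

79.514


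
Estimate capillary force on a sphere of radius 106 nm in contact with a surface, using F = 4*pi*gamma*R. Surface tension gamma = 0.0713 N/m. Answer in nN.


Convert radius: R = 106 nm = 1.06e-07 m
F = 4 * pi * gamma * R
F = 4 * pi * 0.0713 * 1.06e-07
F = 9.49741e-08 N = 94.9741 nN

94.9741


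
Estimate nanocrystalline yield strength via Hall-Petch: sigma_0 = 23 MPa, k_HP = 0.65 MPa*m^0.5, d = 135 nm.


d = 135 nm = 1.35e-07 m
sqrt(d) = 0.0003674235
Hall-Petch contribution = k / sqrt(d) = 0.65 / 0.0003674235 = 1769.1 MPa
sigma = sigma_0 + k/sqrt(d) = 23 + 1769.1 = 1792.1 MPa

1792.1


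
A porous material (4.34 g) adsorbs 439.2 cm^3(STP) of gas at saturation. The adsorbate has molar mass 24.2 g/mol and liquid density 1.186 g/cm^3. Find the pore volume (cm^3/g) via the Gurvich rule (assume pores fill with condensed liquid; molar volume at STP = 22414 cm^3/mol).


Moles adsorbed n = V_ads / 22414 = 439.2 / 22414 = 1.959490e-02 mol
Liquid volume V_liq = n * M / rho_liq = 1.959490e-02 * 24.2 / 1.186 = 0.39983 cm^3
Specific pore volume V_pore = V_liq / m_sample = 0.39983 / 4.34
V_pore = 0.0921 cm^3/g

0.0921


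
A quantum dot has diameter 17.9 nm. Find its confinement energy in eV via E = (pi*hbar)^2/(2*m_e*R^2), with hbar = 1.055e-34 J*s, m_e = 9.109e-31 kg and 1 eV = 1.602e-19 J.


Radius R = 17.9/2 = 8.95 nm = 8.95e-09 m
E = (pi * 1.055e-34)^2 / (2 * 9.109e-31 * (8.95e-09)^2)
E(J) = 7.52762e-22
E = E(J) / 1.602e-19 = 0.0047 eV

0.0047


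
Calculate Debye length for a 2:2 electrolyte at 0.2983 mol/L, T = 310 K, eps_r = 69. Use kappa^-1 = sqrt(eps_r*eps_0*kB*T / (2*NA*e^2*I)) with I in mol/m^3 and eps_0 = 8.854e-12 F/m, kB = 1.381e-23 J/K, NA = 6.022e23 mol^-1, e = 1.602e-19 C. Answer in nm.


Ionic strength I = 0.2983 * 2^2 * 1000 = 1193.2 mol/m^3
kappa^-1 = sqrt(69 * 8.854e-12 * 1.381e-23 * 310 / (2 * 6.022e23 * (1.602e-19)^2 * 1193.2))
kappa^-1 = 0.266 nm

0.266


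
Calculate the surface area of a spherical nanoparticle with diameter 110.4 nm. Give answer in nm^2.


Radius r = 110.4/2 = 55.2 nm
Surface area SA = 4 * pi * r^2
SA = 4 * pi * (55.2)^2
SA = 38290.23 nm^2

38290.23


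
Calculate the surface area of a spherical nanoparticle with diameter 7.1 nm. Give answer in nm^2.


Radius r = 7.1/2 = 3.55 nm
Surface area SA = 4 * pi * r^2
SA = 4 * pi * (3.55)^2
SA = 158.37 nm^2

158.37


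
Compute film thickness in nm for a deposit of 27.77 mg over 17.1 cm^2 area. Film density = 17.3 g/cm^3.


Convert: m = 27.77 mg = 2.7770e-05 kg, A = 17.1 cm^2 = 1.7100e-03 m^2, rho = 17.3 g/cm^3 = 17300 kg/m^3
t = m / (A * rho)
t = 2.7770e-05 / (1.7100e-03 * 17300)
t = 9.3871e-07 m = 938.7 nm

938.7


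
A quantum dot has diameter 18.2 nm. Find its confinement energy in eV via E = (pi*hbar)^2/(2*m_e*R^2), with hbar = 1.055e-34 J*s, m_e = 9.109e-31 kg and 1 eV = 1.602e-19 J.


Radius R = 18.2/2 = 9.1 nm = 9.1e-09 m
E = (pi * 1.055e-34)^2 / (2 * 9.109e-31 * (9.1e-09)^2)
E(J) = 7.28151e-22
E = E(J) / 1.602e-19 = 0.0045 eV

0.0045


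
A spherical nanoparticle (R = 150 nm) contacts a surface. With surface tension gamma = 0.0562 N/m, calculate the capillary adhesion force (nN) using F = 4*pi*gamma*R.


Convert radius: R = 150 nm = 1.5e-07 m
F = 4 * pi * gamma * R
F = 4 * pi * 0.0562 * 1.5e-07
F = 1.05935e-07 N = 105.9345 nN

105.9345


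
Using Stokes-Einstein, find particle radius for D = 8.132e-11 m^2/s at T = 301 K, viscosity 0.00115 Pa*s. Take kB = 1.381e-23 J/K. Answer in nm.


Stokes-Einstein: R = kB*T / (6*pi*eta*D)
R = 1.381e-23 * 301 / (6 * pi * 0.00115 * 8.132e-11)
R = 2.35811e-09 m = 2.36 nm

2.36


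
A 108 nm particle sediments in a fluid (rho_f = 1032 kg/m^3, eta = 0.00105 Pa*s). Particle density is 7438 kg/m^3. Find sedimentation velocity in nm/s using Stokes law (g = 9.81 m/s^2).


Radius R = 108/2 nm = 5.4e-08 m
Density difference = 7438 - 1032 = 6406 kg/m^3
v = 2 * R^2 * (rho_p - rho_f) * g / (9 * eta)
v = 2 * (5.4e-08)^2 * 6406 * 9.81 / (9 * 0.00105)
v = 3.8783e-08 m/s = 38.783 nm/s

38.783


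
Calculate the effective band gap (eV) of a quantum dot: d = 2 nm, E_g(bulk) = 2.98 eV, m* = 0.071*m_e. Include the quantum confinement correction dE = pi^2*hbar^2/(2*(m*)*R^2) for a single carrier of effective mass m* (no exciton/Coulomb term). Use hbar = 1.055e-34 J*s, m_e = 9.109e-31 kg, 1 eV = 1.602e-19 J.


Radius R = 2/2 nm = 1e-09 m
Confinement energy dE = pi^2 * hbar^2 / (2 * m_eff * m_e * R^2)
dE = pi^2 * (1.055e-34)^2 / (2 * 0.071 * 9.109e-31 * (1e-09)^2) J, divided by 1.602e-19 J/eV
dE = 5.3013 eV
Total band gap = E_g(bulk) + dE = 2.98 + 5.3013 = 8.2813 eV

8.2813


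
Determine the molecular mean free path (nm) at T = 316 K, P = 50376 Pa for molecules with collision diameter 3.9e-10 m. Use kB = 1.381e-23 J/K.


Mean free path: lambda = kB*T / (sqrt(2) * pi * d^2 * P)
lambda = 1.381e-23 * 316 / (sqrt(2) * pi * (3.9e-10)^2 * 50376)
lambda = 1.28193e-07 m
lambda = 128.19 nm

128.19


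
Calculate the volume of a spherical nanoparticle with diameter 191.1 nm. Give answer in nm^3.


Radius r = 191.1/2 = 95.55 nm
Volume V = (4/3) * pi * r^3
V = (4/3) * pi * (95.55)^3
V = 3654102.15 nm^3

3654102.15


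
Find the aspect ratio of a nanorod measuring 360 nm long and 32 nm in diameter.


Aspect ratio AR = length / diameter
AR = 360 / 32
AR = 11.25

11.25


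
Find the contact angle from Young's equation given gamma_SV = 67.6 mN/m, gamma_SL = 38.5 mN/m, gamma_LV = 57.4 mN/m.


cos(theta) = (gamma_SV - gamma_SL) / gamma_LV
cos(theta) = (67.6 - 38.5) / 57.4
cos(theta) = 0.506969
theta = arccos(0.506969) = 59.54 degrees

59.54


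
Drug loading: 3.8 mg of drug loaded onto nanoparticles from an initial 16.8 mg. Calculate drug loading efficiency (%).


Drug loading efficiency = (drug loaded / drug initial) * 100
DLE = 3.8 / 16.8 * 100
DLE = 0.2262 * 100
DLE = 22.62%

22.62


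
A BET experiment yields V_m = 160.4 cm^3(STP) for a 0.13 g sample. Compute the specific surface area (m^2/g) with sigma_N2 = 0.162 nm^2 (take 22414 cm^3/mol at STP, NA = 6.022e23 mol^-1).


Number of moles in monolayer = V_m / 22414 = 160.4 / 22414 = 0.00715624
Number of molecules = moles * NA = 0.00715624 * 6.022e23
SA = molecules * sigma / mass
SA = (160.4 / 22414) * 6.022e23 * 0.162e-18 / 0.13
SA = 5370.3 m^2/g

5370.3


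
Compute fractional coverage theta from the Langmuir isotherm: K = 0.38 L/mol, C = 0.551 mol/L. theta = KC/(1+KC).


Langmuir isotherm: theta = K*C / (1 + K*C)
K*C = 0.38 * 0.551 = 0.20938
theta = 0.20938 / (1 + 0.20938) = 0.20938 / 1.20938
theta = 0.1731

0.1731


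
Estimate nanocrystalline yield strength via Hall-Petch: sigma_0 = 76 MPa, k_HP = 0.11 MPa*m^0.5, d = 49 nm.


d = 49 nm = 4.9e-08 m
sqrt(d) = 0.0002213594
Hall-Petch contribution = k / sqrt(d) = 0.11 / 0.0002213594 = 496.9 MPa
sigma = sigma_0 + k/sqrt(d) = 76 + 496.9 = 572.9 MPa

572.9


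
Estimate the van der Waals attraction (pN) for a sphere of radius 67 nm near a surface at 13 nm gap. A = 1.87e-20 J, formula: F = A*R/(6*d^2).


Convert to SI: R = 67 nm = 6.7e-08 m, d = 13 nm = 1.3e-08 m
F = A * R / (6 * d^2)
F = 1.87e-20 * 6.7e-08 / (6 * (1.3e-08)^2)
F = 1.2356e-12 N = 1.236 pN

1.236


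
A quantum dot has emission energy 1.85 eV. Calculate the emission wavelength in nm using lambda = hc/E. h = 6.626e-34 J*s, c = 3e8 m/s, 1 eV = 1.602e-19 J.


Convert energy: E = 1.85 eV = 1.85 * 1.602e-19 = 2.9637e-19 J
lambda = h*c / E = 6.626e-34 * 3e8 / 2.9637e-19
lambda = 6.70716e-07 m = 670.7 nm

670.7


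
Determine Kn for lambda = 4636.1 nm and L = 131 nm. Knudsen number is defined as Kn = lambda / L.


Knudsen number Kn = lambda / L
Kn = 4636.1 / 131
Kn = 35.3901

35.3901


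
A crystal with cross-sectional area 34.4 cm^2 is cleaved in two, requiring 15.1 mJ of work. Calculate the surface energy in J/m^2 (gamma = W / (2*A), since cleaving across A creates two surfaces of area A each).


Convert: A = 34.4 cm^2 = 0.00344 m^2, W = 15.1 mJ = 0.0151 J
Cleaving exposes two faces of area A, so total new surface = 2*A and gamma = W / (2*A)
gamma = 0.0151 / (2 * 0.00344)
gamma = 2.195 J/m^2

2.195


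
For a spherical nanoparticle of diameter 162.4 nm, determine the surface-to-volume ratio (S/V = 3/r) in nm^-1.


Radius r = 162.4/2 = 81.2 nm
S/V = 3 / r = 3 / 81.2
S/V = 0.0369 nm^-1

0.0369


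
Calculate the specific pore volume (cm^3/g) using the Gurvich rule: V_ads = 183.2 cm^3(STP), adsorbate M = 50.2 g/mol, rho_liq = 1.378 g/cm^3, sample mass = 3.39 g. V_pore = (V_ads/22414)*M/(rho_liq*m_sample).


Moles adsorbed n = V_ads / 22414 = 183.2 / 22414 = 8.173463e-03 mol
Liquid volume V_liq = n * M / rho_liq = 8.173463e-03 * 50.2 / 1.378 = 0.29776 cm^3
Specific pore volume V_pore = V_liq / m_sample = 0.29776 / 3.39
V_pore = 0.0878 cm^3/g

0.0878


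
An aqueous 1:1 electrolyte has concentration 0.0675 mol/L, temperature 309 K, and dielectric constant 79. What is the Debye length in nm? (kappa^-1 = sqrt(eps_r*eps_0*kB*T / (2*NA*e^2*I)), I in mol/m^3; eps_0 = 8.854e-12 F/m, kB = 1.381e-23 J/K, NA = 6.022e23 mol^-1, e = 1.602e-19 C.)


Ionic strength I = 0.0675 * 1^2 * 1000 = 67.5 mol/m^3
kappa^-1 = sqrt(79 * 8.854e-12 * 1.381e-23 * 309 / (2 * 6.022e23 * (1.602e-19)^2 * 67.5))
kappa^-1 = 1.196 nm

1.196


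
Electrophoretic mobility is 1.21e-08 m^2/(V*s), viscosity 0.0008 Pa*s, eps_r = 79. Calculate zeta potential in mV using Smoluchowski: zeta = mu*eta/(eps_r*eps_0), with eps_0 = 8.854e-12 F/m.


Smoluchowski equation: zeta = mu * eta / (eps_r * eps_0)
zeta = 1.21e-08 * 0.0008 / (79 * 8.854e-12)
zeta = 0.013839 V = 13.84 mV

13.84


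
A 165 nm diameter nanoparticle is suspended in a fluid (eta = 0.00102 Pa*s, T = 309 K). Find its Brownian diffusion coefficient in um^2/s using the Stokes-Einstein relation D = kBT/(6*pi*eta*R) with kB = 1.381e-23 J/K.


Radius R = 165/2 = 82.5 nm = 8.25e-08 m
D = kB*T / (6*pi*eta*R)
D = 1.381e-23 * 309 / (6 * pi * 0.00102 * 8.25e-08)
D = 2.69028e-12 m^2/s = 2.69 um^2/s

2.69


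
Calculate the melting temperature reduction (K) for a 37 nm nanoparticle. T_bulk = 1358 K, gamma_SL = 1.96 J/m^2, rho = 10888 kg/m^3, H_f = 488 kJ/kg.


Radius R = 37/2 = 18.5 nm = 1.85e-08 m
Convert H_f = 488 kJ/kg = 488000 J/kg
dT = 2 * gamma_SL * T_bulk / (rho * H_f * R)
dT = 2 * 1.96 * 1358 / (10888 * 488000 * 1.85e-08)
dT = 54.2 K

54.2


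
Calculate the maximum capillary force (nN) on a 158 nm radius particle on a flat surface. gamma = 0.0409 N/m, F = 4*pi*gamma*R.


Convert radius: R = 158 nm = 1.58e-07 m
F = 4 * pi * gamma * R
F = 4 * pi * 0.0409 * 1.58e-07
F = 8.12064e-08 N = 81.2064 nN

81.2064


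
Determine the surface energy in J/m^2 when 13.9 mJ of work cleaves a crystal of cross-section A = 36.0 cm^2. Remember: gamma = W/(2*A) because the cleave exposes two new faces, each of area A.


Convert: A = 36.0 cm^2 = 0.0036 m^2, W = 13.9 mJ = 0.0139 J
Cleaving exposes two faces of area A, so total new surface = 2*A and gamma = W / (2*A)
gamma = 0.0139 / (2 * 0.0036)
gamma = 1.931 J/m^2

1.931


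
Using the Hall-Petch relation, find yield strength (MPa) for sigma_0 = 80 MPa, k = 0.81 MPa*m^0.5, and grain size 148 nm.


d = 148 nm = 1.48e-07 m
sqrt(d) = 0.0003847077
Hall-Petch contribution = k / sqrt(d) = 0.81 / 0.0003847077 = 2105.5 MPa
sigma = sigma_0 + k/sqrt(d) = 80 + 2105.5 = 2185.5 MPa

2185.5


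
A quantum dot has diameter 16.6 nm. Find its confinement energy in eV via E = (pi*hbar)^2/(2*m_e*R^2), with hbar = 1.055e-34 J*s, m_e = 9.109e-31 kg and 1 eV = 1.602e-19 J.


Radius R = 16.6/2 = 8.3 nm = 8.3e-09 m
E = (pi * 1.055e-34)^2 / (2 * 9.109e-31 * (8.3e-09)^2)
E(J) = 8.75282e-22
E = E(J) / 1.602e-19 = 0.0055 eV

0.0055


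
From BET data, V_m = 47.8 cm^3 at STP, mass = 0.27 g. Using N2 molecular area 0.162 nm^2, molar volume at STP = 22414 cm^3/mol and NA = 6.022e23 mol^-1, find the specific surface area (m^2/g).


Number of moles in monolayer = V_m / 22414 = 47.8 / 22414 = 0.0021326
Number of molecules = moles * NA = 0.0021326 * 6.022e23
SA = molecules * sigma / mass
SA = (47.8 / 22414) * 6.022e23 * 0.162e-18 / 0.27
SA = 770.5 m^2/g

770.5


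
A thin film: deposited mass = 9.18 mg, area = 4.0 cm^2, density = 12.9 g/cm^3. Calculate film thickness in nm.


Convert: m = 9.18 mg = 9.1800e-06 kg, A = 4.0 cm^2 = 4.0000e-04 m^2, rho = 12.9 g/cm^3 = 12900 kg/m^3
t = m / (A * rho)
t = 9.1800e-06 / (4.0000e-04 * 12900)
t = 1.7791e-06 m = 1779.1 nm

1779.1


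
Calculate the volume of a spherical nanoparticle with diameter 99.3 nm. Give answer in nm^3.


Radius r = 99.3/2 = 49.65 nm
Volume V = (4/3) * pi * r^3
V = (4/3) * pi * (49.65)^3
V = 512679.99 nm^3

512679.99


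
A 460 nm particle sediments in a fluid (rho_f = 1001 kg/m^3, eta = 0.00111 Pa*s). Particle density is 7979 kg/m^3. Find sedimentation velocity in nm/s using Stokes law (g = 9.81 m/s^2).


Radius R = 460/2 nm = 2.3e-07 m
Density difference = 7979 - 1001 = 6978 kg/m^3
v = 2 * R^2 * (rho_p - rho_f) * g / (9 * eta)
v = 2 * (2.3e-07)^2 * 6978 * 9.81 / (9 * 0.00111)
v = 7.2497e-07 m/s = 724.9702 nm/s

724.9702


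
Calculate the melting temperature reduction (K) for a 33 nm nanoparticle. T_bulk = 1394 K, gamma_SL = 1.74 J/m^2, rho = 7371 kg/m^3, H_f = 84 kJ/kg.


Radius R = 33/2 = 16.5 nm = 1.65e-08 m
Convert H_f = 84 kJ/kg = 84000 J/kg
dT = 2 * gamma_SL * T_bulk / (rho * H_f * R)
dT = 2 * 1.74 * 1394 / (7371 * 84000 * 1.65e-08)
dT = 474.8 K

474.8


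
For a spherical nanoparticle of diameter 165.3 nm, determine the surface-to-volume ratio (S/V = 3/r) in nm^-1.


Radius r = 165.3/2 = 82.65 nm
S/V = 3 / r = 3 / 82.65
S/V = 0.0363 nm^-1

0.0363


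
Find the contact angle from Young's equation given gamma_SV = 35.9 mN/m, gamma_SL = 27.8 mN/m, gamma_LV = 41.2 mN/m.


cos(theta) = (gamma_SV - gamma_SL) / gamma_LV
cos(theta) = (35.9 - 27.8) / 41.2
cos(theta) = 0.196602
theta = arccos(0.196602) = 78.66 degrees

78.66


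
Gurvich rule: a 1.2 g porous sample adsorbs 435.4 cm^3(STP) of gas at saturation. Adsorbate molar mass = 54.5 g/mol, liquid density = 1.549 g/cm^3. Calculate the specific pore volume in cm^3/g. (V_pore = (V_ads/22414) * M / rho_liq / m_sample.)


Moles adsorbed n = V_ads / 22414 = 435.4 / 22414 = 1.942536e-02 mol
Liquid volume V_liq = n * M / rho_liq = 1.942536e-02 * 54.5 / 1.549 = 0.68346 cm^3
Specific pore volume V_pore = V_liq / m_sample = 0.68346 / 1.2
V_pore = 0.5696 cm^3/g

0.5696


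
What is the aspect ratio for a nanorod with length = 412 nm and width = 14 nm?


Aspect ratio AR = length / diameter
AR = 412 / 14
AR = 29.43

29.43


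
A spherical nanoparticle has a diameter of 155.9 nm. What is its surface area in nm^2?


Radius r = 155.9/2 = 77.95 nm
Surface area SA = 4 * pi * r^2
SA = 4 * pi * (77.95)^2
SA = 76355.81 nm^2

76355.81


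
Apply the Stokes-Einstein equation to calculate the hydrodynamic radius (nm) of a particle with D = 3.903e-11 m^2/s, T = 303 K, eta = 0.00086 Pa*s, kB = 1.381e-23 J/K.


Stokes-Einstein: R = kB*T / (6*pi*eta*D)
R = 1.381e-23 * 303 / (6 * pi * 0.00086 * 3.903e-11)
R = 6.6136e-09 m = 6.61 nm

6.61


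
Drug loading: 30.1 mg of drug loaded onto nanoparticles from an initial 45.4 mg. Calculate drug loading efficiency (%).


Drug loading efficiency = (drug loaded / drug initial) * 100
DLE = 30.1 / 45.4 * 100
DLE = 0.663 * 100
DLE = 66.3%

66.3


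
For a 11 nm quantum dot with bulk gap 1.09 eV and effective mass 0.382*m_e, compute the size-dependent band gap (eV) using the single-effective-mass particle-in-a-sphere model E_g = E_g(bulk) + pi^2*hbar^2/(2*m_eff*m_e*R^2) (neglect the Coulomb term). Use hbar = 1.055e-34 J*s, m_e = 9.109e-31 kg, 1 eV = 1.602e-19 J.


Radius R = 11/2 nm = 5.5e-09 m
Confinement energy dE = pi^2 * hbar^2 / (2 * m_eff * m_e * R^2)
dE = pi^2 * (1.055e-34)^2 / (2 * 0.382 * 9.109e-31 * (5.5e-09)^2) J, divided by 1.602e-19 J/eV
dE = 0.0326 eV
Total band gap = E_g(bulk) + dE = 1.09 + 0.0326 = 1.1226 eV

1.1226


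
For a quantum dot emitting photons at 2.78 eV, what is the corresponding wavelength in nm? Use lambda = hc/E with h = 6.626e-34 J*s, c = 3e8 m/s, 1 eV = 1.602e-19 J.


Convert energy: E = 2.78 eV = 2.78 * 1.602e-19 = 4.45356e-19 J
lambda = h*c / E = 6.626e-34 * 3e8 / 4.45356e-19
lambda = 4.4634e-07 m = 446.3 nm

446.3


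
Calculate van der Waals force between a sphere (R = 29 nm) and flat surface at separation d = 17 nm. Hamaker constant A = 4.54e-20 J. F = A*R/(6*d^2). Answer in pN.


Convert to SI: R = 29 nm = 2.9e-08 m, d = 17 nm = 1.7e-08 m
F = A * R / (6 * d^2)
F = 4.54e-20 * 2.9e-08 / (6 * (1.7e-08)^2)
F = 7.59285e-13 N = 0.759 pN

0.759


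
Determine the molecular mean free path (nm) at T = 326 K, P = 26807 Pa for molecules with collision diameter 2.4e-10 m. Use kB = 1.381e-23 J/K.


Mean free path: lambda = kB*T / (sqrt(2) * pi * d^2 * P)
lambda = 1.381e-23 * 326 / (sqrt(2) * pi * (2.4e-10)^2 * 26807)
lambda = 6.5626e-07 m
lambda = 656.26 nm

656.26


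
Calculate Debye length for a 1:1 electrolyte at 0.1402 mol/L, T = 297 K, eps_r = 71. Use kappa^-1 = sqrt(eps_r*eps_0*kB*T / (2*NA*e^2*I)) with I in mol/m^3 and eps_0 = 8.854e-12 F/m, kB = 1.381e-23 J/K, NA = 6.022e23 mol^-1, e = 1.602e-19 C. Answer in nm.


Ionic strength I = 0.1402 * 1^2 * 1000 = 140.2 mol/m^3
kappa^-1 = sqrt(71 * 8.854e-12 * 1.381e-23 * 297 / (2 * 6.022e23 * (1.602e-19)^2 * 140.2))
kappa^-1 = 0.771 nm

0.771


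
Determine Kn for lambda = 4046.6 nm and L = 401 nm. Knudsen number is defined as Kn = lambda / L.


Knudsen number Kn = lambda / L
Kn = 4046.6 / 401
Kn = 10.0913

10.0913


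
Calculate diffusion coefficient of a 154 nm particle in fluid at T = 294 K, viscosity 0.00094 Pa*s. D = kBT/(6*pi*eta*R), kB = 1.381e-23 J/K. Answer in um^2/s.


Radius R = 154/2 = 77 nm = 7.7e-08 m
D = kB*T / (6*pi*eta*R)
D = 1.381e-23 * 294 / (6 * pi * 0.00094 * 7.7e-08)
D = 2.97592e-12 m^2/s = 2.976 um^2/s

2.976


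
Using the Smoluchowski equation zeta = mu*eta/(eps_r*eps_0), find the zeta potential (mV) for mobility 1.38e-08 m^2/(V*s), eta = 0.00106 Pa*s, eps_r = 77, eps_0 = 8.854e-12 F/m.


Smoluchowski equation: zeta = mu * eta / (eps_r * eps_0)
zeta = 1.38e-08 * 0.00106 / (77 * 8.854e-12)
zeta = 0.021456 V = 21.46 mV

21.46


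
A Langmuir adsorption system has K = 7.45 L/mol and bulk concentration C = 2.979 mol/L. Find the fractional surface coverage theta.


Langmuir isotherm: theta = K*C / (1 + K*C)
K*C = 7.45 * 2.979 = 22.19355
theta = 22.19355 / (1 + 22.19355) = 22.19355 / 23.19355
theta = 0.9569

0.9569


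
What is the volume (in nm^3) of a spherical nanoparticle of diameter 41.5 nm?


Radius r = 41.5/2 = 20.75 nm
Volume V = (4/3) * pi * r^3
V = (4/3) * pi * (20.75)^3
V = 37423.37 nm^3

37423.37


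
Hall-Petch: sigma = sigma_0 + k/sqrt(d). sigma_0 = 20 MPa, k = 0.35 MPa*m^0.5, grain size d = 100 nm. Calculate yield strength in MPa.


d = 100 nm = 1e-07 m
sqrt(d) = 0.0003162278
Hall-Petch contribution = k / sqrt(d) = 0.35 / 0.0003162278 = 1106.8 MPa
sigma = sigma_0 + k/sqrt(d) = 20 + 1106.8 = 1126.8 MPa

1126.8


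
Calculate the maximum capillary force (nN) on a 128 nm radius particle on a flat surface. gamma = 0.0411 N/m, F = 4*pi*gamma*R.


Convert radius: R = 128 nm = 1.28e-07 m
F = 4 * pi * gamma * R
F = 4 * pi * 0.0411 * 1.28e-07
F = 6.61092e-08 N = 66.1092 nN

66.1092


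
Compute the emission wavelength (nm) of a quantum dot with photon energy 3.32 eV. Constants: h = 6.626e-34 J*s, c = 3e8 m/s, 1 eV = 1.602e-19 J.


Convert energy: E = 3.32 eV = 3.32 * 1.602e-19 = 5.31864e-19 J
lambda = h*c / E = 6.626e-34 * 3e8 / 5.31864e-19
lambda = 3.73742e-07 m = 373.7 nm

373.7


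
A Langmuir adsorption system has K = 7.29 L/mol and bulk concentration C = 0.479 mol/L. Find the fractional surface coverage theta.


Langmuir isotherm: theta = K*C / (1 + K*C)
K*C = 7.29 * 0.479 = 3.49191
theta = 3.49191 / (1 + 3.49191) = 3.49191 / 4.49191
theta = 0.7774

0.7774


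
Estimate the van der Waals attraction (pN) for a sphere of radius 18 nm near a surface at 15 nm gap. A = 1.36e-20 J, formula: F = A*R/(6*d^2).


Convert to SI: R = 18 nm = 1.8e-08 m, d = 15 nm = 1.5e-08 m
F = A * R / (6 * d^2)
F = 1.36e-20 * 1.8e-08 / (6 * (1.5e-08)^2)
F = 1.81333e-13 N = 0.181 pN

0.181


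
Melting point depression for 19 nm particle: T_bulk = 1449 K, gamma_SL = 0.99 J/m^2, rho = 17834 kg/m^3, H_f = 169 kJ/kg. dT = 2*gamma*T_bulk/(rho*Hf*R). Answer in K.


Radius R = 19/2 = 9.5 nm = 9.5e-09 m
Convert H_f = 169 kJ/kg = 169000 J/kg
dT = 2 * gamma_SL * T_bulk / (rho * H_f * R)
dT = 2 * 0.99 * 1449 / (17834 * 169000 * 9.5e-09)
dT = 100.2 K

100.2


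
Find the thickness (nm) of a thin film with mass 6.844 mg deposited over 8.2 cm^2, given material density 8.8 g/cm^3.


Convert: m = 6.844 mg = 6.8440e-06 kg, A = 8.2 cm^2 = 8.2000e-04 m^2, rho = 8.8 g/cm^3 = 8800 kg/m^3
t = m / (A * rho)
t = 6.8440e-06 / (8.2000e-04 * 8800)
t = 9.4845e-07 m = 948.4 nm

948.4


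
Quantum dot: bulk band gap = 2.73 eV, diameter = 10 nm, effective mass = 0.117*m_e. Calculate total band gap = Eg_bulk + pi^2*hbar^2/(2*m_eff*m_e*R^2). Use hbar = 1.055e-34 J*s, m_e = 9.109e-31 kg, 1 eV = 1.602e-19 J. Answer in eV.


Radius R = 10/2 nm = 5e-09 m
Confinement energy dE = pi^2 * hbar^2 / (2 * m_eff * m_e * R^2)
dE = pi^2 * (1.055e-34)^2 / (2 * 0.117 * 9.109e-31 * (5e-09)^2) J, divided by 1.602e-19 J/eV
dE = 0.1287 eV
Total band gap = E_g(bulk) + dE = 2.73 + 0.1287 = 2.8587 eV

2.8587


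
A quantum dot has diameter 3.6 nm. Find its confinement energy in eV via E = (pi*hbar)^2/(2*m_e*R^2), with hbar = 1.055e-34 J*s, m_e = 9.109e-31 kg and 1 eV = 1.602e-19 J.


Radius R = 3.6/2 = 1.8 nm = 1.8e-09 m
E = (pi * 1.055e-34)^2 / (2 * 9.109e-31 * (1.8e-09)^2)
E(J) = 1.86105e-20
E = E(J) / 1.602e-19 = 0.1162 eV

0.1162


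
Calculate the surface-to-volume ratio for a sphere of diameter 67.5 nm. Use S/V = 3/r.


Radius r = 67.5/2 = 33.75 nm
S/V = 3 / r = 3 / 33.75
S/V = 0.0889 nm^-1

0.0889


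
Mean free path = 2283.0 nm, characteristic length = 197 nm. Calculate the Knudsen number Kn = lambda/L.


Knudsen number Kn = lambda / L
Kn = 2283.0 / 197
Kn = 11.5888

11.5888


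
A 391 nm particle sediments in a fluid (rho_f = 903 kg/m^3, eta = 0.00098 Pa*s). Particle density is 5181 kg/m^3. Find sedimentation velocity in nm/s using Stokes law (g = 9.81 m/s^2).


Radius R = 391/2 nm = 1.955e-07 m
Density difference = 5181 - 903 = 4278 kg/m^3
v = 2 * R^2 * (rho_p - rho_f) * g / (9 * eta)
v = 2 * (1.955e-07)^2 * 4278 * 9.81 / (9 * 0.00098)
v = 3.63718e-07 m/s = 363.7179 nm/s

363.7179


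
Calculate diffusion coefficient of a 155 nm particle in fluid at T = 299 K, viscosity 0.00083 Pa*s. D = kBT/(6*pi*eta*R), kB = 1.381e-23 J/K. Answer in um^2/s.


Radius R = 155/2 = 77.5 nm = 7.75e-08 m
D = kB*T / (6*pi*eta*R)
D = 1.381e-23 * 299 / (6 * pi * 0.00083 * 7.75e-08)
D = 3.40552e-12 m^2/s = 3.406 um^2/s

3.406


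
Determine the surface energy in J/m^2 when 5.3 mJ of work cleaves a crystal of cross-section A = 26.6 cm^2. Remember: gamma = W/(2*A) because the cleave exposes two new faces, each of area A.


Convert: A = 26.6 cm^2 = 0.00266 m^2, W = 5.3 mJ = 0.0053 J
Cleaving exposes two faces of area A, so total new surface = 2*A and gamma = W / (2*A)
gamma = 0.0053 / (2 * 0.00266)
gamma = 0.996 J/m^2

0.996


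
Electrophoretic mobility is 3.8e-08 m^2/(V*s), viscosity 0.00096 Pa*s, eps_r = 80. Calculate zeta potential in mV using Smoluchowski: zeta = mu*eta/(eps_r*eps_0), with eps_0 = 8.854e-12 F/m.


Smoluchowski equation: zeta = mu * eta / (eps_r * eps_0)
zeta = 3.8e-08 * 0.00096 / (80 * 8.854e-12)
zeta = 0.051502 V = 51.5 mV

51.5


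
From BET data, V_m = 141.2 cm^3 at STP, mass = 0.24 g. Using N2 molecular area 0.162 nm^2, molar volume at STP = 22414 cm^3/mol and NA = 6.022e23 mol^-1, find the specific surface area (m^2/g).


Number of moles in monolayer = V_m / 22414 = 141.2 / 22414 = 0.00629963
Number of molecules = moles * NA = 0.00629963 * 6.022e23
SA = molecules * sigma / mass
SA = (141.2 / 22414) * 6.022e23 * 0.162e-18 / 0.24
SA = 2560.7 m^2/g

2560.7


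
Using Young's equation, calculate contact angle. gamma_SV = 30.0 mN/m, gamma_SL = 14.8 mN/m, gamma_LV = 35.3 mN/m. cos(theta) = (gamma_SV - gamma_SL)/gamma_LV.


cos(theta) = (gamma_SV - gamma_SL) / gamma_LV
cos(theta) = (30.0 - 14.8) / 35.3
cos(theta) = 0.430595
theta = arccos(0.430595) = 64.49 degrees

64.49


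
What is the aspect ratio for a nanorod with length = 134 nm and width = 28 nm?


Aspect ratio AR = length / diameter
AR = 134 / 28
AR = 4.79

4.79


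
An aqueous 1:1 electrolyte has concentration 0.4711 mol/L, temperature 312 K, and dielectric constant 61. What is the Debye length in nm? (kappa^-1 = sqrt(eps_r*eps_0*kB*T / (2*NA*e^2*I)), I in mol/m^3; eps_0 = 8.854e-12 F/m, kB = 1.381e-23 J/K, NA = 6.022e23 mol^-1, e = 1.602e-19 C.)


Ionic strength I = 0.4711 * 1^2 * 1000 = 471.1 mol/m^3
kappa^-1 = sqrt(61 * 8.854e-12 * 1.381e-23 * 312 / (2 * 6.022e23 * (1.602e-19)^2 * 471.1))
kappa^-1 = 0.4 nm

0.4


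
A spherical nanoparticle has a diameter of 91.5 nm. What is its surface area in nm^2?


Radius r = 91.5/2 = 45.75 nm
Surface area SA = 4 * pi * r^2
SA = 4 * pi * (45.75)^2
SA = 26302.2 nm^2

26302.2


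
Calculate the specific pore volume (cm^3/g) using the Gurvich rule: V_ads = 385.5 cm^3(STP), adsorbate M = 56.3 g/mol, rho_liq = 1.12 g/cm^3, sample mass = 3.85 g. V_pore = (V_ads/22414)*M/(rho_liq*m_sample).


Moles adsorbed n = V_ads / 22414 = 385.5 / 22414 = 1.719907e-02 mol
Liquid volume V_liq = n * M / rho_liq = 1.719907e-02 * 56.3 / 1.12 = 0.86456 cm^3
Specific pore volume V_pore = V_liq / m_sample = 0.86456 / 3.85
V_pore = 0.2246 cm^3/g

0.2246


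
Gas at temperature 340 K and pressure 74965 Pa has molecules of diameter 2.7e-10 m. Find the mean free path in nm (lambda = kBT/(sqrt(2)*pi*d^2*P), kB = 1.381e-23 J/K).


Mean free path: lambda = kB*T / (sqrt(2) * pi * d^2 * P)
lambda = 1.381e-23 * 340 / (sqrt(2) * pi * (2.7e-10)^2 * 74965)
lambda = 1.93384e-07 m
lambda = 193.38 nm

193.38


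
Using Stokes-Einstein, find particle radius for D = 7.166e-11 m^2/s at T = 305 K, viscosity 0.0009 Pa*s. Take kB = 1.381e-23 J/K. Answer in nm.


Stokes-Einstein: R = kB*T / (6*pi*eta*D)
R = 1.381e-23 * 305 / (6 * pi * 0.0009 * 7.166e-11)
R = 3.46476e-09 m = 3.46 nm

3.46


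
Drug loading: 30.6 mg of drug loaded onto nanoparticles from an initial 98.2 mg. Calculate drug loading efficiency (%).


Drug loading efficiency = (drug loaded / drug initial) * 100
DLE = 30.6 / 98.2 * 100
DLE = 0.3116 * 100
DLE = 31.16%

31.16


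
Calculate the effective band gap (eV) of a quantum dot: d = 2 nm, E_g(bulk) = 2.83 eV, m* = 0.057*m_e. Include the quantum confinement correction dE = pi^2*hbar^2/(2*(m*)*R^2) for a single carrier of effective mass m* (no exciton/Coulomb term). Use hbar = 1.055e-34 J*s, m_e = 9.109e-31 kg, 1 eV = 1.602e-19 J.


Radius R = 2/2 nm = 1e-09 m
Confinement energy dE = pi^2 * hbar^2 / (2 * m_eff * m_e * R^2)
dE = pi^2 * (1.055e-34)^2 / (2 * 0.057 * 9.109e-31 * (1e-09)^2) J, divided by 1.602e-19 J/eV
dE = 6.6034 eV
Total band gap = E_g(bulk) + dE = 2.83 + 6.6034 = 9.4334 eV

9.4334


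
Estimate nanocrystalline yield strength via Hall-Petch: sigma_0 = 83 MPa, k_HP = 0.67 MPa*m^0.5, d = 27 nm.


d = 27 nm = 2.7e-08 m
sqrt(d) = 0.0001643168
Hall-Petch contribution = k / sqrt(d) = 0.67 / 0.0001643168 = 4077.5 MPa
sigma = sigma_0 + k/sqrt(d) = 83 + 4077.5 = 4160.5 MPa

4160.5


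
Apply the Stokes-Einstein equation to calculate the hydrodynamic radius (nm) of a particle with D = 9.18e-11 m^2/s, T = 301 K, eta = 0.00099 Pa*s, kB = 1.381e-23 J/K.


Stokes-Einstein: R = kB*T / (6*pi*eta*D)
R = 1.381e-23 * 301 / (6 * pi * 0.00099 * 9.18e-11)
R = 2.4265e-09 m = 2.43 nm

2.43


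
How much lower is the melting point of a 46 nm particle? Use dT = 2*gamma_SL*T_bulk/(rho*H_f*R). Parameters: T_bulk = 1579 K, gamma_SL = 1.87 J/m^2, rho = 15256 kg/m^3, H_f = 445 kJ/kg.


Radius R = 46/2 = 23 nm = 2.3e-08 m
Convert H_f = 445 kJ/kg = 445000 J/kg
dT = 2 * gamma_SL * T_bulk / (rho * H_f * R)
dT = 2 * 1.87 * 1579 / (15256 * 445000 * 2.3e-08)
dT = 37.8 K

37.8


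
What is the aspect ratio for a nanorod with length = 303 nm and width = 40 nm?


Aspect ratio AR = length / diameter
AR = 303 / 40
AR = 7.58

7.58


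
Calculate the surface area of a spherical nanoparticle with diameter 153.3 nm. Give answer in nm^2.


Radius r = 153.3/2 = 76.65 nm
Surface area SA = 4 * pi * r^2
SA = 4 * pi * (76.65)^2
SA = 73830.22 nm^2

73830.22


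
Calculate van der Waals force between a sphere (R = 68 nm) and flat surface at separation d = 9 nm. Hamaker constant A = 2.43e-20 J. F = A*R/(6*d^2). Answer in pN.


Convert to SI: R = 68 nm = 6.8e-08 m, d = 9 nm = 9e-09 m
F = A * R / (6 * d^2)
F = 2.43e-20 * 6.8e-08 / (6 * (9e-09)^2)
F = 3.4e-12 N = 3.4 pN

3.4


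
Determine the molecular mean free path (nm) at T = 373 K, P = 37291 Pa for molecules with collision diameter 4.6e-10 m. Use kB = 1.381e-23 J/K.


Mean free path: lambda = kB*T / (sqrt(2) * pi * d^2 * P)
lambda = 1.381e-23 * 373 / (sqrt(2) * pi * (4.6e-10)^2 * 37291)
lambda = 1.46933e-07 m
lambda = 146.93 nm

146.93


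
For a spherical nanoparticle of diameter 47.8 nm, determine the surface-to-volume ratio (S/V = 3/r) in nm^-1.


Radius r = 47.8/2 = 23.9 nm
S/V = 3 / r = 3 / 23.9
S/V = 0.1255 nm^-1

0.1255


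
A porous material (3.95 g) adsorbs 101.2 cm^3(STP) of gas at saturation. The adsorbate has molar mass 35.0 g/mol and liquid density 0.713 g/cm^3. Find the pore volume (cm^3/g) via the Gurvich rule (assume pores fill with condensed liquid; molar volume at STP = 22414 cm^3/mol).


Moles adsorbed n = V_ads / 22414 = 101.2 / 22414 = 4.515035e-03 mol
Liquid volume V_liq = n * M / rho_liq = 4.515035e-03 * 35.0 / 0.713 = 0.22164 cm^3
Specific pore volume V_pore = V_liq / m_sample = 0.22164 / 3.95
V_pore = 0.0561 cm^3/g

0.0561


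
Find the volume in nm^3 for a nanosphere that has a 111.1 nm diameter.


Radius r = 111.1/2 = 55.55 nm
Volume V = (4/3) * pi * r^3
V = (4/3) * pi * (55.55)^3
V = 718027.04 nm^3

718027.04


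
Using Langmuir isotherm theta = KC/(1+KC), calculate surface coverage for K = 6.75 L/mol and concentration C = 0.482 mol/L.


Langmuir isotherm: theta = K*C / (1 + K*C)
K*C = 6.75 * 0.482 = 3.2535
theta = 3.2535 / (1 + 3.2535) = 3.2535 / 4.2535
theta = 0.7649

0.7649


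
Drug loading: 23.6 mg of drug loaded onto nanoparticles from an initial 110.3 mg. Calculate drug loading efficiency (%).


Drug loading efficiency = (drug loaded / drug initial) * 100
DLE = 23.6 / 110.3 * 100
DLE = 0.214 * 100
DLE = 21.4%

21.4


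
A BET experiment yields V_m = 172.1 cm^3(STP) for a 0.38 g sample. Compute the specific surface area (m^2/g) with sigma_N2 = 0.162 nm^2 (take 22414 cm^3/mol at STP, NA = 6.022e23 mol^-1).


Number of moles in monolayer = V_m / 22414 = 172.1 / 22414 = 0.00767824
Number of molecules = moles * NA = 0.00767824 * 6.022e23
SA = molecules * sigma / mass
SA = (172.1 / 22414) * 6.022e23 * 0.162e-18 / 0.38
SA = 1971.2 m^2/g

1971.2


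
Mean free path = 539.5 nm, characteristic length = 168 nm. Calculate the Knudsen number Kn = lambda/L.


Knudsen number Kn = lambda / L
Kn = 539.5 / 168
Kn = 3.2113

3.2113


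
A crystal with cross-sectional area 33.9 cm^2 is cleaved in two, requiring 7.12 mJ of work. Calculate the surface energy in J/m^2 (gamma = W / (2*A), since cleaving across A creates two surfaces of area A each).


Convert: A = 33.9 cm^2 = 0.00339 m^2, W = 7.12 mJ = 0.00712 J
Cleaving exposes two faces of area A, so total new surface = 2*A and gamma = W / (2*A)
gamma = 0.00712 / (2 * 0.00339)
gamma = 1.05 J/m^2

1.05


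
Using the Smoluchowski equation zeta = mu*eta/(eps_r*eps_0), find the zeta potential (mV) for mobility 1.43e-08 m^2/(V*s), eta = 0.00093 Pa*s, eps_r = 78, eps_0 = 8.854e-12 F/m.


Smoluchowski equation: zeta = mu * eta / (eps_r * eps_0)
zeta = 1.43e-08 * 0.00093 / (78 * 8.854e-12)
zeta = 0.019257 V = 19.26 mV

19.26


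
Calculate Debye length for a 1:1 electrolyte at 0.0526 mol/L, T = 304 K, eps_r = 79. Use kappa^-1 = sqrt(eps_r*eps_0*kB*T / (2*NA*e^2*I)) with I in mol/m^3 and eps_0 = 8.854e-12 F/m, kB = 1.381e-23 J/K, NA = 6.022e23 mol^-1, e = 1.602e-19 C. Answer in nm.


Ionic strength I = 0.0526 * 1^2 * 1000 = 52.6 mol/m^3
kappa^-1 = sqrt(79 * 8.854e-12 * 1.381e-23 * 304 / (2 * 6.022e23 * (1.602e-19)^2 * 52.6))
kappa^-1 = 1.344 nm

1.344


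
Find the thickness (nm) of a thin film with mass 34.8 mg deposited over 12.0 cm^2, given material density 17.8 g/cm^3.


Convert: m = 34.8 mg = 3.4800e-05 kg, A = 12.0 cm^2 = 1.2000e-03 m^2, rho = 17.8 g/cm^3 = 17800 kg/m^3
t = m / (A * rho)
t = 3.4800e-05 / (1.2000e-03 * 17800)
t = 1.6292e-06 m = 1629.2 nm

1629.2


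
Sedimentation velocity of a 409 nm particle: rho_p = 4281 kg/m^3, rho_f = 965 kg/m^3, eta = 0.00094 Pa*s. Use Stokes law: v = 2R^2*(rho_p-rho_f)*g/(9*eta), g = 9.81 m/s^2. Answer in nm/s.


Radius R = 409/2 nm = 2.045e-07 m
Density difference = 4281 - 965 = 3316 kg/m^3
v = 2 * R^2 * (rho_p - rho_f) * g / (9 * eta)
v = 2 * (2.045e-07)^2 * 3316 * 9.81 / (9 * 0.00094)
v = 3.2161e-07 m/s = 321.6102 nm/s

321.6102


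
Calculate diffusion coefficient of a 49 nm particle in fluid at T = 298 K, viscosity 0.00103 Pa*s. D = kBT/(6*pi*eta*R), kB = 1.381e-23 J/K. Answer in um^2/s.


Radius R = 49/2 = 24.5 nm = 2.45e-08 m
D = kB*T / (6*pi*eta*R)
D = 1.381e-23 * 298 / (6 * pi * 0.00103 * 2.45e-08)
D = 8.65178e-12 m^2/s = 8.652 um^2/s

8.652


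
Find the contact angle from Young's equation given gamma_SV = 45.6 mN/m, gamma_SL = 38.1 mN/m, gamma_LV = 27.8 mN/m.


cos(theta) = (gamma_SV - gamma_SL) / gamma_LV
cos(theta) = (45.6 - 38.1) / 27.8
cos(theta) = 0.269784
theta = arccos(0.269784) = 74.35 degrees

74.35


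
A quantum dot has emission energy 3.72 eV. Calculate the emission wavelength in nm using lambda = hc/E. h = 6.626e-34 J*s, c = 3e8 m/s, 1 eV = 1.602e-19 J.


Convert energy: E = 3.72 eV = 3.72 * 1.602e-19 = 5.95944e-19 J
lambda = h*c / E = 6.626e-34 * 3e8 / 5.95944e-19
lambda = 3.33555e-07 m = 333.6 nm

333.6
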